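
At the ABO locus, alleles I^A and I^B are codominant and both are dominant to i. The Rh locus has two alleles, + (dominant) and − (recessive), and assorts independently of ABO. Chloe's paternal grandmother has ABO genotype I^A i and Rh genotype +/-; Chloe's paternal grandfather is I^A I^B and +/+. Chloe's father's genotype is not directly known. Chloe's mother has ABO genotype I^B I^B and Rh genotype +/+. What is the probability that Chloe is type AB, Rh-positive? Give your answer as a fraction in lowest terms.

Chloe's father's ABO genotype from I^A i × I^A I^B: 1/4 I^A I^A, 1/4 I^A I^B, 1/4 I^A i, 1/4 I^B i.
Crossing each possibility with the mother I^B I^B and summing P(type AB): 1/4·1 + 1/4·1/2 + 1/4·1/2 + 1/4·0 = 1/2.
Similarly for Rh via the father's Rh distribution: P(Rh+) = 1.
Independent loci: 1/2 × 1 = 1/2.

1/2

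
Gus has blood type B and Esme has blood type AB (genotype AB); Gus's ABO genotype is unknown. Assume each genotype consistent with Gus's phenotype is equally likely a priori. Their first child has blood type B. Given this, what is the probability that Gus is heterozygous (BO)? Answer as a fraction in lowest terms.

Possible genotypes: Gus ∈ {BB, BO}; Esme ∈ {AB}.
Weight each parental genotype pair by prior × P(type-B child):
  BB × AB: posterior weight 1/2.
  BO × AB: posterior weight 1/2.
Sum the posterior weight over pairs where Gus is BO: 1/2.

1/2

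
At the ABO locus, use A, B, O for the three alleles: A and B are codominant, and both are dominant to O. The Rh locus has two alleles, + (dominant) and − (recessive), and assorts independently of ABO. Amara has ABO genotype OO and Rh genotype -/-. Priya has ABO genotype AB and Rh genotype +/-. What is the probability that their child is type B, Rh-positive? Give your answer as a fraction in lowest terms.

1/4

ABO cross OO × AB → offspring phenotypes: 1/2 A, 1/2 B.
Rh cross -/- × +/- → 1/2 Rh+, 1/2 Rh-.
Independent loci: P(type B, Rh-positive) = 1/2 × 1/2 = 1/4.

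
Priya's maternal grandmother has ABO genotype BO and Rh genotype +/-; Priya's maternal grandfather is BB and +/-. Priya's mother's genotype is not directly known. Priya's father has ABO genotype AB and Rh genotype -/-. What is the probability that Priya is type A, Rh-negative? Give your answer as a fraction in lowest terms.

1/16

Priya's mother's ABO genotype from BO × BB: 1/2 BB, 1/2 BO.
Crossing each possibility with the father AB and summing P(type A): 1/2·0 + 1/2·1/4 = 1/8.
Similarly for Rh via the mother's Rh distribution: P(Rh-) = 1/2.
Independent loci: 1/8 × 1/2 = 1/16.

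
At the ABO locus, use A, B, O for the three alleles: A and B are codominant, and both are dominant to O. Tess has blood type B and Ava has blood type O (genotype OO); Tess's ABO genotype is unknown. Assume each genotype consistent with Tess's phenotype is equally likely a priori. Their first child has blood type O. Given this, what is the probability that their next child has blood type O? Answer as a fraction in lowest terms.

1/2

Possible genotypes: Tess ∈ {BB, BO}; Ava ∈ {OO}.
Weight each parental genotype pair by prior × P(type-O child):
  BO × OO: posterior weight 1; P(next child type O) = 1/2.
Weighted sum = 1/2.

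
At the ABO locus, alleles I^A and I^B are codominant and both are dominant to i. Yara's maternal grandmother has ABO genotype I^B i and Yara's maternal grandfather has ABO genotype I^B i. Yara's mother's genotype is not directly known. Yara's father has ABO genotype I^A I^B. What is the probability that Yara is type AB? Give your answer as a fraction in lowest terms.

1/4

Yara's mother's ABO genotype from I^B i × I^B i: 1/4 I^B I^B, 1/2 I^B i, 1/4 i i.
Crossing each possibility with the father I^A I^B and summing P(type AB): 1/4·1/2 + 1/2·1/4 + 1/4·0 = 1/4.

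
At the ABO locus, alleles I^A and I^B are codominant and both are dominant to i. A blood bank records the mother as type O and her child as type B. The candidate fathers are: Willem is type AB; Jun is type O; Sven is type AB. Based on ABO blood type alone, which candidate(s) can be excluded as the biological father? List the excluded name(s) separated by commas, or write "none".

Jun

A candidate is excluded only if no genotype consistent with his phenotype could produce a type B child with a type O mother.
Jun (type O): no genotype consistent with that phenotype can produce a type-B child with a type-O mother.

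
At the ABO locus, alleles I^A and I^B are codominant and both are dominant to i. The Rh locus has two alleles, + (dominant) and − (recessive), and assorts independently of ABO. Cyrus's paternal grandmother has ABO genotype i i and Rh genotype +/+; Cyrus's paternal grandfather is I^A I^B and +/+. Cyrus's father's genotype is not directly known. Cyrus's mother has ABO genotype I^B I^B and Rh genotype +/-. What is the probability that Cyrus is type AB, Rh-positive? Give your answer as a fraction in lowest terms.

Cyrus's father's ABO genotype from i i × I^A I^B: 1/2 I^A i, 1/2 I^B i.
Crossing each possibility with the mother I^B I^B and summing P(type AB): 1/2·1/2 + 1/2·0 = 1/4.
Similarly for Rh via the father's Rh distribution: P(Rh+) = 1.
Independent loci: 1/4 × 1 = 1/4.

1/4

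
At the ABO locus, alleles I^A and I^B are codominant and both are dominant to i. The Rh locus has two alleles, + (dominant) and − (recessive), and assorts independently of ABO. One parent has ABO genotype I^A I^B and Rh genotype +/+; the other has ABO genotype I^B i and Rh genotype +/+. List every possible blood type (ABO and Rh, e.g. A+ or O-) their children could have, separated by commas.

A+, B+, AB+

Gametes from I^A I^B × I^B i give offspring ABO genotypes I^A I^B, I^A i, I^B I^B, I^B i, i.e. phenotypes A, B, AB.
Rh cross +/+ × +/+ → phenotypes Rh+.
Combining independently: A+, B+, AB+.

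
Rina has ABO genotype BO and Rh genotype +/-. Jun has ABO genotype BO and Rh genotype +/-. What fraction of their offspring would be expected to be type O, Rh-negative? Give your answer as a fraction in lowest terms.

ABO cross BO × BO → offspring phenotypes: 1/4 O, 3/4 B.
Rh cross +/- × +/- → 3/4 Rh+, 1/4 Rh-.
Independent loci: P(type O, Rh-negative) = 1/4 × 1/4 = 1/16.

1/16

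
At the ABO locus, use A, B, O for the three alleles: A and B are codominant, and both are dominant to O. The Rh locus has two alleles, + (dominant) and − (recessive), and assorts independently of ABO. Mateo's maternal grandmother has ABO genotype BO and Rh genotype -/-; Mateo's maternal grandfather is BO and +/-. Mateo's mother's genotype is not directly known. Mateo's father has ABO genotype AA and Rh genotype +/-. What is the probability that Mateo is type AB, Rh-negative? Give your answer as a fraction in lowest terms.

Mateo's mother's ABO genotype from BO × BO: 1/4 BB, 1/2 BO, 1/4 OO.
Crossing each possibility with the father AA and summing P(type AB): 1/4·1 + 1/2·1/2 + 1/4·0 = 1/2.
Similarly for Rh via the mother's Rh distribution: P(Rh-) = 3/8.
Independent loci: 1/2 × 3/8 = 3/16.

3/16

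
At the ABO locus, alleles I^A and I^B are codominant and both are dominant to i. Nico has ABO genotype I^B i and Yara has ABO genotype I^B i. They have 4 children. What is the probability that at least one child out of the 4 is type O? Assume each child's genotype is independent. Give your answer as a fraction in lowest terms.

175/256

ABO cross I^B i × I^B i → 1/4 O, 3/4 B.
So P(type O) = 1/4 per child.
P(none) = (3/4)^4 = 81/256; P(at least one) = 1 − 81/256 = 175/256.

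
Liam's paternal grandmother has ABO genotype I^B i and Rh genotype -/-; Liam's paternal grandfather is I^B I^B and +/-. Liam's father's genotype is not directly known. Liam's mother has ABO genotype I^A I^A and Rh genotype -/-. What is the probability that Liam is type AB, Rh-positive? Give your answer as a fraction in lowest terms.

3/16

Liam's father's ABO genotype from I^B i × I^B I^B: 1/2 I^B I^B, 1/2 I^B i.
Crossing each possibility with the mother I^A I^A and summing P(type AB): 1/2·1 + 1/2·1/2 = 3/4.
Similarly for Rh via the father's Rh distribution: P(Rh+) = 1/4.
Independent loci: 3/4 × 1/4 = 3/16.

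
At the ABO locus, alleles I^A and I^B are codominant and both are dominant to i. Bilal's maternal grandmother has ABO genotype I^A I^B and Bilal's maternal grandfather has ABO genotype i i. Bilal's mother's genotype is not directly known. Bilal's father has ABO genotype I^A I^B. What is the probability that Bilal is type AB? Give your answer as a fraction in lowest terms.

Bilal's mother's ABO genotype from I^A I^B × i i: 1/2 I^A i, 1/2 I^B i.
Crossing each possibility with the father I^A I^B and summing P(type AB): 1/2·1/4 + 1/2·1/4 = 1/4.

1/4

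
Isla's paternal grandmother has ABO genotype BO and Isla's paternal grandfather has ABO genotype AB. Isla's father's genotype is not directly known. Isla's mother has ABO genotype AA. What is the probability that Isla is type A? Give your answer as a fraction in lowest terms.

Isla's father's ABO genotype from BO × AB: 1/4 AB, 1/4 AO, 1/4 BB, 1/4 BO.
Crossing each possibility with the mother AA and summing P(type A): 1/4·1/2 + 1/4·1 + 1/4·0 + 1/4·1/2 = 1/2.

1/2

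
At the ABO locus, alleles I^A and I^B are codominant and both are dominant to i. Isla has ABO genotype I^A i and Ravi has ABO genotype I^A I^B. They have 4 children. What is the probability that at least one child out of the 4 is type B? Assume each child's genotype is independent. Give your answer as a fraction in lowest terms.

175/256

ABO cross I^A i × I^A I^B → 1/2 A, 1/4 B, 1/4 AB.
So P(type B) = 1/4 per child.
P(none) = (3/4)^4 = 81/256; P(at least one) = 1 − 81/256 = 175/256.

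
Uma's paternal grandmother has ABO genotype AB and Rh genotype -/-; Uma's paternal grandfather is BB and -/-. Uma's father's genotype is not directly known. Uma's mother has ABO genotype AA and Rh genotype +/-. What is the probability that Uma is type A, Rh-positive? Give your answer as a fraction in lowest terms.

Uma's father's ABO genotype from AB × BB: 1/2 AB, 1/2 BB.
Crossing each possibility with the mother AA and summing P(type A): 1/2·1/2 + 1/2·0 = 1/4.
Similarly for Rh via the father's Rh distribution: P(Rh+) = 1/2.
Independent loci: 1/4 × 1/2 = 1/8.

1/8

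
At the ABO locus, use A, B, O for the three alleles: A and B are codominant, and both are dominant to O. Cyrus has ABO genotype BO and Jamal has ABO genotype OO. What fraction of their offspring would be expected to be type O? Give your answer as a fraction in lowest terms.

ABO cross BO × OO → offspring phenotypes: 1/2 O, 1/2 B.
So P(type O) = 1/2.

1/2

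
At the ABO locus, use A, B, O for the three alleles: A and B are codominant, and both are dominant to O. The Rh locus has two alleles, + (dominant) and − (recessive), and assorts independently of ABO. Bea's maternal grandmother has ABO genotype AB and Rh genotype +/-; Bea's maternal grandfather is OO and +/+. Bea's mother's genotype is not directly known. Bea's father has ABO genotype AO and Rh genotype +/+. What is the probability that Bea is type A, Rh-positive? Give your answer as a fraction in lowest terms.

1/2

Bea's mother's ABO genotype from AB × OO: 1/2 AO, 1/2 BO.
Crossing each possibility with the father AO and summing P(type A): 1/2·3/4 + 1/2·1/4 = 1/2.
Similarly for Rh via the mother's Rh distribution: P(Rh+) = 1.
Independent loci: 1/2 × 1 = 1/2.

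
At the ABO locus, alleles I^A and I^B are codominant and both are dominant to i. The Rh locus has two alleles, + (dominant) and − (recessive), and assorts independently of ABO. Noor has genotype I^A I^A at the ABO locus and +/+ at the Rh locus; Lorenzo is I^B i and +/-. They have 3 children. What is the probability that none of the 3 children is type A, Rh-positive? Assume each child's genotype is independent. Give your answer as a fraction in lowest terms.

ABO cross I^A I^A × I^B i → 1/2 A, 1/2 AB.
Rh cross +/+ × +/- → 1 Rh+; so P(type A, Rh-positive) = 1/2 × 1 = 1/2 per child.
P(not type A, Rh-positive) = 1/2 for one child; (1/2)^3 = 1/8.

1/8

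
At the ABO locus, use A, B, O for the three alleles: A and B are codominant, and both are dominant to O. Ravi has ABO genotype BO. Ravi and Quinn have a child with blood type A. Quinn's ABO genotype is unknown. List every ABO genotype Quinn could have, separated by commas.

AA, AB, AO

For each candidate genotype of Quinn, check whether crossing it with BO can produce every observed child phenotype.
  AA → possible child types {A, AB} ✓
  AB → possible child types {A, B, AB} ✓
  AO → possible child types {O, A, B, AB} ✓
  BB → possible child types {B} ✗
  BO → possible child types {O, B} ✗
  OO → possible child types {O, B} ✗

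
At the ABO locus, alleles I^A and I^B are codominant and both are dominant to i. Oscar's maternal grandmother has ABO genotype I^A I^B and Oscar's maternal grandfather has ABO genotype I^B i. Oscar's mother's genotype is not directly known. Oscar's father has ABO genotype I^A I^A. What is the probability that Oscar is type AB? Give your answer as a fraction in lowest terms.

Oscar's mother's ABO genotype from I^A I^B × I^B i: 1/4 I^A I^B, 1/4 I^A i, 1/4 I^B I^B, 1/4 I^B i.
Crossing each possibility with the father I^A I^A and summing P(type AB): 1/4·1/2 + 1/4·0 + 1/4·1 + 1/4·1/2 = 1/2.

1/2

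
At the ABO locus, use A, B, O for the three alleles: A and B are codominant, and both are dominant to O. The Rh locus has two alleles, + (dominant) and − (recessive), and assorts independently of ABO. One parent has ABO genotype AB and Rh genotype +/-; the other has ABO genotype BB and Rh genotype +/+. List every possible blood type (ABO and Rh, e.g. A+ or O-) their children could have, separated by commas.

Gametes from AB × BB give offspring ABO genotypes AB, BB, i.e. phenotypes B, AB.
Rh cross +/- × +/+ → phenotypes Rh+.
Combining independently: B+, AB+.

B+, AB+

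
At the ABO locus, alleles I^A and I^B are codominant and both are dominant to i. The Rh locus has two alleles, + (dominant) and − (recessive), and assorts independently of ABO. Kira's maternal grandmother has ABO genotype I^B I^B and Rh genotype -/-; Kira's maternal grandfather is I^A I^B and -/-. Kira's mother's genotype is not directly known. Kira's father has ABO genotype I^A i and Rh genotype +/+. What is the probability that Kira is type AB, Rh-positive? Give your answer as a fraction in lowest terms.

3/8

Kira's mother's ABO genotype from I^B I^B × I^A I^B: 1/2 I^A I^B, 1/2 I^B I^B.
Crossing each possibility with the father I^A i and summing P(type AB): 1/2·1/4 + 1/2·1/2 = 3/8.
Similarly for Rh via the mother's Rh distribution: P(Rh+) = 1.
Independent loci: 3/8 × 1 = 3/8.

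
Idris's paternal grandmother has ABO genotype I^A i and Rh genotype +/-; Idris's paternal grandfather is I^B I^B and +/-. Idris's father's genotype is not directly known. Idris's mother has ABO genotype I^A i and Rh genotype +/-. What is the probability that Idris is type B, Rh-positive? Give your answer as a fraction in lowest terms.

3/16

Idris's father's ABO genotype from I^A i × I^B I^B: 1/2 I^A I^B, 1/2 I^B i.
Crossing each possibility with the mother I^A i and summing P(type B): 1/2·1/4 + 1/2·1/4 = 1/4.
Similarly for Rh via the father's Rh distribution: P(Rh+) = 3/4.
Independent loci: 1/4 × 3/4 = 3/16.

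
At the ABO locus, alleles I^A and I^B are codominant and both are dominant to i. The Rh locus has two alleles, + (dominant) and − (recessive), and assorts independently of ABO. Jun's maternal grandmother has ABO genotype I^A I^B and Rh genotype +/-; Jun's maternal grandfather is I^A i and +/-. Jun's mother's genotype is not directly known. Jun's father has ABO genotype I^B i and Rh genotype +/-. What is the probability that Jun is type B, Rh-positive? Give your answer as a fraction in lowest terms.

9/32

Jun's mother's ABO genotype from I^A I^B × I^A i: 1/4 I^A I^A, 1/4 I^A I^B, 1/4 I^A i, 1/4 I^B i.
Crossing each possibility with the father I^B i and summing P(type B): 1/4·0 + 1/4·1/2 + 1/4·1/4 + 1/4·3/4 = 3/8.
Similarly for Rh via the mother's Rh distribution: P(Rh+) = 3/4.
Independent loci: 3/8 × 3/4 = 9/32.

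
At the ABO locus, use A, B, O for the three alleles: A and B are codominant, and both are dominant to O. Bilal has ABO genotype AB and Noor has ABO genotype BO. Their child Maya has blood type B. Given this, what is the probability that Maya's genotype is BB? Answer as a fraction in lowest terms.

1/2

Cross AB × BO → 1/4 AB, 1/4 AO, 1/4 BB, 1/4 BO.
Type-B genotypes among offspring: BB (1/4), BO (1/4); total 1/2.
P(BB | type B) = (1/4) / (1/2) = 1/2.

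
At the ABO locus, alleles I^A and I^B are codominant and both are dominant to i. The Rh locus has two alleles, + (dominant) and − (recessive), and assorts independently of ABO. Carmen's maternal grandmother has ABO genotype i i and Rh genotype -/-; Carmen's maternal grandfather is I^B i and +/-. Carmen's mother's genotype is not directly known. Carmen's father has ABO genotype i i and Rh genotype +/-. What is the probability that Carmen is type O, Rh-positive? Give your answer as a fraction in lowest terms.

15/32

Carmen's mother's ABO genotype from i i × I^B i: 1/2 I^B i, 1/2 i i.
Crossing each possibility with the father i i and summing P(type O): 1/2·1/2 + 1/2·1 = 3/4.
Similarly for Rh via the mother's Rh distribution: P(Rh+) = 5/8.
Independent loci: 3/4 × 5/8 = 15/32.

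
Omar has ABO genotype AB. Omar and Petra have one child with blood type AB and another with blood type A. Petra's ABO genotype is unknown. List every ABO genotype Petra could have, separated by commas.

For each candidate genotype of Petra, check whether crossing it with AB can produce every observed child phenotype.
  AA → possible child types {A, AB} ✓
  AB → possible child types {A, B, AB} ✓
  AO → possible child types {A, B, AB} ✓
  BB → possible child types {B, AB} ✗
  BO → possible child types {A, B, AB} ✓
  OO → possible child types {A, B} ✗

AA, AB, AO, BO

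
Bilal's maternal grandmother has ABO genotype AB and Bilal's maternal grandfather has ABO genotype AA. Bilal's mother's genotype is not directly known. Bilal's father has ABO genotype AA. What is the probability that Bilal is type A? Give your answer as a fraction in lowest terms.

Bilal's mother's ABO genotype from AB × AA: 1/2 AA, 1/2 AB.
Crossing each possibility with the father AA and summing P(type A): 1/2·1 + 1/2·1/2 = 3/4.

3/4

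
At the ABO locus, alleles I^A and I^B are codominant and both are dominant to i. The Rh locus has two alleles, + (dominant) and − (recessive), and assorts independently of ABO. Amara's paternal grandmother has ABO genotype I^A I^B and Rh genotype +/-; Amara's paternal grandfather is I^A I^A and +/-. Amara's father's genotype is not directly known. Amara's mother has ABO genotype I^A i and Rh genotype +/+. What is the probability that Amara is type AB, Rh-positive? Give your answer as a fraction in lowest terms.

1/8

Amara's father's ABO genotype from I^A I^B × I^A I^A: 1/2 I^A I^A, 1/2 I^A I^B.
Crossing each possibility with the mother I^A i and summing P(type AB): 1/2·0 + 1/2·1/4 = 1/8.
Similarly for Rh via the father's Rh distribution: P(Rh+) = 1.
Independent loci: 1/8 × 1 = 1/8.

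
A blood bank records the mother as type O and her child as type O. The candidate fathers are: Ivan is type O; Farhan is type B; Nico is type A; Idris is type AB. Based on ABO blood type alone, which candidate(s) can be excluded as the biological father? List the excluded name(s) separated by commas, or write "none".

Idris

A candidate is excluded only if no genotype consistent with his phenotype could produce a type O child with a type O mother.
Idris (type AB): no genotype consistent with that phenotype can produce a type-O child with a type-O mother.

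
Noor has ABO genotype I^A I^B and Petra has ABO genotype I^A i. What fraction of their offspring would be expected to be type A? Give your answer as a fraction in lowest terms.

ABO cross I^A I^B × I^A i → offspring phenotypes: 1/2 A, 1/4 B, 1/4 AB.
So P(type A) = 1/2.

1/2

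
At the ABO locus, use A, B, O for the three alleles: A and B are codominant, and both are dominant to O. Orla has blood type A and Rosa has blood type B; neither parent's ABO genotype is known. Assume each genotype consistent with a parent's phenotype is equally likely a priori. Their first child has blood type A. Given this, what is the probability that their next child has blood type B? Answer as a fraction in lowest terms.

Possible genotypes: Orla ∈ {AA, AO}; Rosa ∈ {BB, BO}.
Weight each parental genotype pair by prior × P(type-A child):
  AA × BO: posterior weight 2/3; P(next child type B) = 0.
  AO × BO: posterior weight 1/3; P(next child type B) = 1/4.
Weighted sum = 1/12.

1/12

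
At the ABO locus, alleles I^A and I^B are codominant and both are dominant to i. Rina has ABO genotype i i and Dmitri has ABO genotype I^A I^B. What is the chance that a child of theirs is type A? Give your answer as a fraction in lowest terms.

ABO cross i i × I^A I^B → offspring phenotypes: 1/2 A, 1/2 B.
So P(type A) = 1/2.

1/2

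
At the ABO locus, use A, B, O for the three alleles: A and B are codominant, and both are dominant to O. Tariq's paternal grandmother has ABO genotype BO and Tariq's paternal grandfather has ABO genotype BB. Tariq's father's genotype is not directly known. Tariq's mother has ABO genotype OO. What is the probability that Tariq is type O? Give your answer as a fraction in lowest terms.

1/4

Tariq's father's ABO genotype from BO × BB: 1/2 BB, 1/2 BO.
Crossing each possibility with the mother OO and summing P(type O): 1/2·0 + 1/2·1/2 = 1/4.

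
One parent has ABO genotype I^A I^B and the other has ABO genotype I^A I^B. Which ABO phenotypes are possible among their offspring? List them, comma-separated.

A, B, AB

Gametes from I^A I^B × I^A I^B give offspring ABO genotypes I^A I^A, I^A I^B, I^B I^B, i.e. phenotypes A, B, AB.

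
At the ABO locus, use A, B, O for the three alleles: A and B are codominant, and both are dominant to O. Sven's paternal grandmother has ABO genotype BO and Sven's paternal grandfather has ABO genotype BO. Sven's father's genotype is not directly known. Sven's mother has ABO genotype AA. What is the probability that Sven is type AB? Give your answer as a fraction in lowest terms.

1/2

Sven's father's ABO genotype from BO × BO: 1/4 BB, 1/2 BO, 1/4 OO.
Crossing each possibility with the mother AA and summing P(type AB): 1/4·1 + 1/2·1/2 + 1/4·0 = 1/2.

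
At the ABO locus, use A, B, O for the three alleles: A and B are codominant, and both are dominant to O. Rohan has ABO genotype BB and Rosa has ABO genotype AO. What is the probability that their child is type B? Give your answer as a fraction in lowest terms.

ABO cross BB × AO → offspring phenotypes: 1/2 B, 1/2 AB.
So P(type B) = 1/2.

1/2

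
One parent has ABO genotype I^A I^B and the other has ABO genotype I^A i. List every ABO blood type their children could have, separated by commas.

Gametes from I^A I^B × I^A i give offspring ABO genotypes I^A I^A, I^A I^B, I^A i, I^B i, i.e. phenotypes A, B, AB.

A, B, AB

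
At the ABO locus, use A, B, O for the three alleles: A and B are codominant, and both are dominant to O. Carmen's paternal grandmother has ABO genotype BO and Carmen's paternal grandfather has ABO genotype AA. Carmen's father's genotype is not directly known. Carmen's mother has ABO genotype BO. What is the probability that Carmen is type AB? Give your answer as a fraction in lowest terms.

1/4

Carmen's father's ABO genotype from BO × AA: 1/2 AB, 1/2 AO.
Crossing each possibility with the mother BO and summing P(type AB): 1/2·1/4 + 1/2·1/4 = 1/4.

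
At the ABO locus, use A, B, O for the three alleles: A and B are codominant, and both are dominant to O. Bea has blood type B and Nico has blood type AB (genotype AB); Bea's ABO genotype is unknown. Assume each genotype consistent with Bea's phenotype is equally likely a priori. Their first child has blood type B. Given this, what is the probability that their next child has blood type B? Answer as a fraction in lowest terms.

Possible genotypes: Bea ∈ {BB, BO}; Nico ∈ {AB}.
Weight each parental genotype pair by prior × P(type-B child):
  BB × AB: posterior weight 1/2; P(next child type B) = 1/2.
  BO × AB: posterior weight 1/2; P(next child type B) = 1/2.
Weighted sum = 1/2.

1/2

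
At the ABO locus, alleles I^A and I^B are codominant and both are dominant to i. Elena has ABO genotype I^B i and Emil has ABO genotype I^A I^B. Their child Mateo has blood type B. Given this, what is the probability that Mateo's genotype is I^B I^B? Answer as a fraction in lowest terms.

Cross I^B i × I^A I^B → 1/4 I^A I^B, 1/4 I^A i, 1/4 I^B I^B, 1/4 I^B i.
Type-B genotypes among offspring: I^B I^B (1/4), I^B i (1/4); total 1/2.
P(I^B I^B | type B) = (1/4) / (1/2) = 1/2.

1/2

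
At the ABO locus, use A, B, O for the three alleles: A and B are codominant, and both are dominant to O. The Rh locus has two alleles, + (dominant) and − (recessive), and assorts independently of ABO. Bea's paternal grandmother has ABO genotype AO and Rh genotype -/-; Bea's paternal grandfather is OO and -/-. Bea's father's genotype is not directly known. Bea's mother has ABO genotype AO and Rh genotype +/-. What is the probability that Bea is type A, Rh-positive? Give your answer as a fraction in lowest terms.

Bea's father's ABO genotype from AO × OO: 1/2 AO, 1/2 OO.
Crossing each possibility with the mother AO and summing P(type A): 1/2·3/4 + 1/2·1/2 = 5/8.
Similarly for Rh via the father's Rh distribution: P(Rh+) = 1/2.
Independent loci: 5/8 × 1/2 = 5/16.

5/16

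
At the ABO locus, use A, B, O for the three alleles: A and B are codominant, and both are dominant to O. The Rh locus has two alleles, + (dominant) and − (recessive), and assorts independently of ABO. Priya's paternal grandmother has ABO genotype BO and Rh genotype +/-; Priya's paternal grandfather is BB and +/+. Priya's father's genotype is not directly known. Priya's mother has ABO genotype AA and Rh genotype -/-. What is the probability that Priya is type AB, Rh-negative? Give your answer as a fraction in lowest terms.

Priya's father's ABO genotype from BO × BB: 1/2 BB, 1/2 BO.
Crossing each possibility with the mother AA and summing P(type AB): 1/2·1 + 1/2·1/2 = 3/4.
Similarly for Rh via the father's Rh distribution: P(Rh-) = 1/4.
Independent loci: 3/4 × 1/4 = 3/16.

3/16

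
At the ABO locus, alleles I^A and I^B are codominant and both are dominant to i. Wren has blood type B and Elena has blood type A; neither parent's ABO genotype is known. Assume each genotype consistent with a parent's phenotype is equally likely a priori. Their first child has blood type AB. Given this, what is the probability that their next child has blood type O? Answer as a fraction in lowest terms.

1/36

Possible genotypes: Wren ∈ {I^B I^B, I^B i}; Elena ∈ {I^A I^A, I^A i}.
Weight each parental genotype pair by prior × P(type-AB child):
  I^B I^B × I^A I^A: posterior weight 4/9; P(next child type O) = 0.
  I^B I^B × I^A i: posterior weight 2/9; P(next child type O) = 0.
  I^B i × I^A I^A: posterior weight 2/9; P(next child type O) = 0.
  I^B i × I^A i: posterior weight 1/9; P(next child type O) = 1/4.
Weighted sum = 1/36.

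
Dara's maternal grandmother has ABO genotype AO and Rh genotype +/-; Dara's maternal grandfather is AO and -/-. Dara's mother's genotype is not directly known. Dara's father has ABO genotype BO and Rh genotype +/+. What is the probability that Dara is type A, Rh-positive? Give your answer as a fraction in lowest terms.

1/4

Dara's mother's ABO genotype from AO × AO: 1/4 AA, 1/2 AO, 1/4 OO.
Crossing each possibility with the father BO and summing P(type A): 1/4·1/2 + 1/2·1/4 + 1/4·0 = 1/4.
Similarly for Rh via the mother's Rh distribution: P(Rh+) = 1.
Independent loci: 1/4 × 1 = 1/4.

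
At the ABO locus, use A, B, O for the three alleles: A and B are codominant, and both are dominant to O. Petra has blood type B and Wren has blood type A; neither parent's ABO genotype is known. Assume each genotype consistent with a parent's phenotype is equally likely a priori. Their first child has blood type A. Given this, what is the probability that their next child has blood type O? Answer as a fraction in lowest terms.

Possible genotypes: Petra ∈ {BB, BO}; Wren ∈ {AA, AO}.
Weight each parental genotype pair by prior × P(type-A child):
  BO × AA: posterior weight 2/3; P(next child type O) = 0.
  BO × AO: posterior weight 1/3; P(next child type O) = 1/4.
Weighted sum = 1/12.

1/12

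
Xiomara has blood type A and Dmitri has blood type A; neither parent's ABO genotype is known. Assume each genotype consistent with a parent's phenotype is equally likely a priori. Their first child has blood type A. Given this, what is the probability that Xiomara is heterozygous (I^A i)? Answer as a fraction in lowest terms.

7/15

Possible genotypes: Xiomara ∈ {I^A I^A, I^A i}; Dmitri ∈ {I^A I^A, I^A i}.
Weight each parental genotype pair by prior × P(type-A child):
  I^A I^A × I^A I^A: posterior weight 4/15.
  I^A I^A × I^A i: posterior weight 4/15.
  I^A i × I^A I^A: posterior weight 4/15.
  I^A i × I^A i: posterior weight 1/5.
Sum the posterior weight over pairs where Xiomara is I^A i: 7/15.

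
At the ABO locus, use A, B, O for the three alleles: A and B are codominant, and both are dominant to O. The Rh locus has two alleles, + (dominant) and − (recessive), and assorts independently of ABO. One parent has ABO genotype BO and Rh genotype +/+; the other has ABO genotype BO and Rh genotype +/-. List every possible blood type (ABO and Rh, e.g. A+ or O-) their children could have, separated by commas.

Gametes from BO × BO give offspring ABO genotypes BB, BO, OO, i.e. phenotypes O, B.
Rh cross +/+ × +/- → phenotypes Rh+.
Combining independently: O+, B+.

O+, B+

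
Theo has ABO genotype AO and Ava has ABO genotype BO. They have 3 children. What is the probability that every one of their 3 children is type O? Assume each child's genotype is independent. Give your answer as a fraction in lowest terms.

1/64

ABO cross AO × BO → 1/4 O, 1/4 A, 1/4 B, 1/4 AB.
So P(type O) = 1/4 per child.
All 3 independent: (1/4)^3 = 1/64.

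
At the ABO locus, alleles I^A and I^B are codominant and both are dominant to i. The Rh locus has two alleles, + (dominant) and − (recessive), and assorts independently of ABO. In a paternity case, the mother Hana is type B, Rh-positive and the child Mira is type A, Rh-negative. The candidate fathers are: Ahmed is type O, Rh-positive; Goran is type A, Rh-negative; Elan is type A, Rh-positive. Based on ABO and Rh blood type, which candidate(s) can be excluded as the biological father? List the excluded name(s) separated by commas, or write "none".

A candidate is excluded only if no genotype consistent with his phenotype could produce a type A, Rh-negative child with a type B, Rh-positive mother.
Ahmed (type O, Rh+): no genotype consistent with that phenotype can produce a type-A Rh- child with a type-B mother.

Ahmed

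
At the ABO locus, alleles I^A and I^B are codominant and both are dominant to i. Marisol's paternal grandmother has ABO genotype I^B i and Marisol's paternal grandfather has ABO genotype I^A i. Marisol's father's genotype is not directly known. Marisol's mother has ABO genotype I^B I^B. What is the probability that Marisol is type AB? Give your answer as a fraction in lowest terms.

1/4

Marisol's father's ABO genotype from I^B i × I^A i: 1/4 I^A I^B, 1/4 I^A i, 1/4 I^B i, 1/4 i i.
Crossing each possibility with the mother I^B I^B and summing P(type AB): 1/4·1/2 + 1/4·1/2 + 1/4·0 + 1/4·0 = 1/4.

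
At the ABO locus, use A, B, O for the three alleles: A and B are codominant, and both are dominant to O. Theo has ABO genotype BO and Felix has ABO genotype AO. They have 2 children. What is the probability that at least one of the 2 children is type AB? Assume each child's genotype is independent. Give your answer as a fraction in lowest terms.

7/16

ABO cross BO × AO → 1/4 O, 1/4 A, 1/4 B, 1/4 AB.
So P(type AB) = 1/4 per child.
P(none) = (3/4)^2 = 9/16; P(at least one) = 1 − 9/16 = 7/16.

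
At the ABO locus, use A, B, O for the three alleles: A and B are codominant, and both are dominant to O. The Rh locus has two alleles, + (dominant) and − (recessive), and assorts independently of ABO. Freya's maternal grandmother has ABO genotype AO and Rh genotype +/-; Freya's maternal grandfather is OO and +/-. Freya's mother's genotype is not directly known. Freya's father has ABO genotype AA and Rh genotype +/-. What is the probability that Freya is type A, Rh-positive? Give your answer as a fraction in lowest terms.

Freya's mother's ABO genotype from AO × OO: 1/2 AO, 1/2 OO.
Crossing each possibility with the father AA and summing P(type A): 1/2·1 + 1/2·1 = 1.
Similarly for Rh via the mother's Rh distribution: P(Rh+) = 3/4.
Independent loci: 1 × 3/4 = 3/4.

3/4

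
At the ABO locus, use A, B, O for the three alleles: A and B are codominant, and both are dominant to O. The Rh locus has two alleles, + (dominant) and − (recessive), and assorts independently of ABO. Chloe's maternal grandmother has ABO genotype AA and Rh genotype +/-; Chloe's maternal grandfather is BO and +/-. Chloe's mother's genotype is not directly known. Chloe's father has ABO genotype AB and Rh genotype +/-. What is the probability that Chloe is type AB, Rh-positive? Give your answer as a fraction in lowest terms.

9/32

Chloe's mother's ABO genotype from AA × BO: 1/2 AB, 1/2 AO.
Crossing each possibility with the father AB and summing P(type AB): 1/2·1/2 + 1/2·1/4 = 3/8.
Similarly for Rh via the mother's Rh distribution: P(Rh+) = 3/4.
Independent loci: 3/8 × 3/4 = 9/32.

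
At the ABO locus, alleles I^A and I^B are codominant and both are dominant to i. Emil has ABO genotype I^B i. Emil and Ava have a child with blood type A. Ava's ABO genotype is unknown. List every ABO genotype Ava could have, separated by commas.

I^A I^A, I^A I^B, I^A i

For each candidate genotype of Ava, check whether crossing it with I^B i can produce every observed child phenotype.
  I^A I^A → possible child types {A, AB} ✓
  I^A I^B → possible child types {A, B, AB} ✓
  I^A i → possible child types {O, A, B, AB} ✓
  I^B I^B → possible child types {B} ✗
  I^B i → possible child types {O, B} ✗
  i i → possible child types {O, B} ✗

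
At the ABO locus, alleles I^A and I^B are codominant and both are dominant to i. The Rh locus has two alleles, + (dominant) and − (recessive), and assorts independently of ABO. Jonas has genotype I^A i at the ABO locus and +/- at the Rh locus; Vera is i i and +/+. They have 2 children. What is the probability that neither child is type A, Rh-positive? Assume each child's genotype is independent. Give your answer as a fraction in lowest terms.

1/4

ABO cross I^A i × i i → 1/2 O, 1/2 A.
Rh cross +/- × +/+ → 1 Rh+; so P(type A, Rh-positive) = 1/2 × 1 = 1/2 per child.
P(not type A, Rh-positive) = 1/2 for one child; (1/2)^2 = 1/4.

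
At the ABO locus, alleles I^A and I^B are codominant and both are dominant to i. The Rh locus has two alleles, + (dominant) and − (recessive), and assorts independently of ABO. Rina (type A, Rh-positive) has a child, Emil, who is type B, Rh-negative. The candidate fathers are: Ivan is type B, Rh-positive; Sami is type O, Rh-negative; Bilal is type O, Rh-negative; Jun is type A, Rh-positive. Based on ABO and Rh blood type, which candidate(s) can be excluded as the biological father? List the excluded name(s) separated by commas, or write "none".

A candidate is excluded only if no genotype consistent with his phenotype could produce a type B, Rh-negative child with a type A, Rh-positive mother.
Sami (type O, Rh-): no genotype consistent with that phenotype can produce a type-B Rh- child with a type-A mother.
Bilal (type O, Rh-): no genotype consistent with that phenotype can produce a type-B Rh- child with a type-A mother.
Jun (type A, Rh+): no genotype consistent with that phenotype can produce a type-B Rh- child with a type-A mother.

Sami, Bilal, Jun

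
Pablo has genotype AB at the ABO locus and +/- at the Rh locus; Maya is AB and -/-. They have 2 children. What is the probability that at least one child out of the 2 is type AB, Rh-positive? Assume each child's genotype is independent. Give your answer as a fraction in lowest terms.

7/16

ABO cross AB × AB → 1/4 A, 1/4 B, 1/2 AB.
Rh cross +/- × -/- → 1/2 Rh+, 1/2 Rh-; so P(type AB, Rh-positive) = 1/2 × 1/2 = 1/4 per child.
P(none) = (3/4)^2 = 9/16; P(at least one) = 1 − 9/16 = 7/16.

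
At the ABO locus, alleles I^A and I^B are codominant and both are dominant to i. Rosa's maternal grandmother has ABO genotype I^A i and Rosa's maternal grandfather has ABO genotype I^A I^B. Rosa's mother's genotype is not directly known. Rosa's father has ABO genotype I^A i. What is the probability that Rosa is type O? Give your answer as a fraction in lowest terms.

Rosa's mother's ABO genotype from I^A i × I^A I^B: 1/4 I^A I^A, 1/4 I^A I^B, 1/4 I^A i, 1/4 I^B i.
Crossing each possibility with the father I^A i and summing P(type O): 1/4·0 + 1/4·0 + 1/4·1/4 + 1/4·1/4 = 1/8.

1/8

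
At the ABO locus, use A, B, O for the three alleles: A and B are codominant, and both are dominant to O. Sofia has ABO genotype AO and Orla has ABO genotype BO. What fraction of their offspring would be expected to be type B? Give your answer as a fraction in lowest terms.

1/4

ABO cross AO × BO → offspring phenotypes: 1/4 O, 1/4 A, 1/4 B, 1/4 AB.
So P(type B) = 1/4.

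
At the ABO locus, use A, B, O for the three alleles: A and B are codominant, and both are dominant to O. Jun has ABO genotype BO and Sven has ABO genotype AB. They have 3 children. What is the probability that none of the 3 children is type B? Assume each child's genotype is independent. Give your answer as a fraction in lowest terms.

ABO cross BO × AB → 1/4 A, 1/2 B, 1/4 AB.
So P(type B) = 1/2 per child.
P(not type B) = 1/2 for one child; (1/2)^3 = 1/8.

1/8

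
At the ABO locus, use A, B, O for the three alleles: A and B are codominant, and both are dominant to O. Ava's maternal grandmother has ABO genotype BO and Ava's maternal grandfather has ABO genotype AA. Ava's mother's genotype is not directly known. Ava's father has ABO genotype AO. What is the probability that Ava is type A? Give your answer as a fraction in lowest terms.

5/8

Ava's mother's ABO genotype from BO × AA: 1/2 AB, 1/2 AO.
Crossing each possibility with the father AO and summing P(type A): 1/2·1/2 + 1/2·3/4 = 5/8.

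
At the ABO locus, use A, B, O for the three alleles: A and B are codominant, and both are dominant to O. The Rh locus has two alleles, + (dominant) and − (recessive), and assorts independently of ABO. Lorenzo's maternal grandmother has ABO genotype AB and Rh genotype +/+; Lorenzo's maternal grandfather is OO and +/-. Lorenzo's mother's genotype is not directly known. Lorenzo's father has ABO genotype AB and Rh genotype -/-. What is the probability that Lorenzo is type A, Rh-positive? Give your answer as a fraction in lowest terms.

9/32

Lorenzo's mother's ABO genotype from AB × OO: 1/2 AO, 1/2 BO.
Crossing each possibility with the father AB and summing P(type A): 1/2·1/2 + 1/2·1/4 = 3/8.
Similarly for Rh via the mother's Rh distribution: P(Rh+) = 3/4.
Independent loci: 3/8 × 3/4 = 9/32.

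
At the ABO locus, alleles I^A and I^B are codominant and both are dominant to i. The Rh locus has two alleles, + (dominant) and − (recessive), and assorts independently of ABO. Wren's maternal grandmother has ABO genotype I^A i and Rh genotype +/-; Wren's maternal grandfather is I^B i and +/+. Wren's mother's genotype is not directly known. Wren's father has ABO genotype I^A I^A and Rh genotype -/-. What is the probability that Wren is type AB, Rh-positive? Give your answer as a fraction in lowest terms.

Wren's mother's ABO genotype from I^A i × I^B i: 1/4 I^A I^B, 1/4 I^A i, 1/4 I^B i, 1/4 i i.
Crossing each possibility with the father I^A I^A and summing P(type AB): 1/4·1/2 + 1/4·0 + 1/4·1/2 + 1/4·0 = 1/4.
Similarly for Rh via the mother's Rh distribution: P(Rh+) = 3/4.
Independent loci: 1/4 × 3/4 = 3/16.

3/16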